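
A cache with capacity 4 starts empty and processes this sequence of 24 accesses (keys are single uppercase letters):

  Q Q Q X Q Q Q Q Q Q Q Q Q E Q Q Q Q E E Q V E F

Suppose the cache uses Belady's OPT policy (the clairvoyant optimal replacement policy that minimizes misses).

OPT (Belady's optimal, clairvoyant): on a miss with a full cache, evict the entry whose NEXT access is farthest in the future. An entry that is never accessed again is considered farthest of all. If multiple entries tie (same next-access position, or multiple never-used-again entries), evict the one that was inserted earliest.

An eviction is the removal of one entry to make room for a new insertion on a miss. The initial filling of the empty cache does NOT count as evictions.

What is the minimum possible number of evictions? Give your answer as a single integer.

OPT (Belady) simulation (capacity=4):
  1. access Q: MISS. Cache: [Q]
  2. access Q: HIT. Next use of Q: step 3. Cache: [Q]
  3. access Q: HIT. Next use of Q: step 5. Cache: [Q]
  4. access X: MISS. Cache: [Q X]
  5. access Q: HIT. Next use of Q: step 6. Cache: [Q X]
  6. access Q: HIT. Next use of Q: step 7. Cache: [Q X]
  7. access Q: HIT. Next use of Q: step 8. Cache: [Q X]
  8. access Q: HIT. Next use of Q: step 9. Cache: [Q X]
  9. access Q: HIT. Next use of Q: step 10. Cache: [Q X]
  10. access Q: HIT. Next use of Q: step 11. Cache: [Q X]
  11. access Q: HIT. Next use of Q: step 12. Cache: [Q X]
  12. access Q: HIT. Next use of Q: step 13. Cache: [Q X]
  13. access Q: HIT. Next use of Q: step 15. Cache: [Q X]
  14. access E: MISS. Cache: [Q X E]
  15. access Q: HIT. Next use of Q: step 16. Cache: [Q X E]
  16. access Q: HIT. Next use of Q: step 17. Cache: [Q X E]
  17. access Q: HIT. Next use of Q: step 18. Cache: [Q X E]
  18. access Q: HIT. Next use of Q: step 21. Cache: [Q X E]
  19. access E: HIT. Next use of E: step 20. Cache: [Q X E]
  20. access E: HIT. Next use of E: step 23. Cache: [Q X E]
  21. access Q: HIT. Next use of Q: never. Cache: [Q X E]
  22. access V: MISS. Cache: [Q X E V]
  23. access E: HIT. Next use of E: never. Cache: [Q X E V]
  24. access F: MISS, evict Q (next use: never). Cache: [X E V F]
Total: 19 hits, 5 misses, 1 evictions

Answer: 1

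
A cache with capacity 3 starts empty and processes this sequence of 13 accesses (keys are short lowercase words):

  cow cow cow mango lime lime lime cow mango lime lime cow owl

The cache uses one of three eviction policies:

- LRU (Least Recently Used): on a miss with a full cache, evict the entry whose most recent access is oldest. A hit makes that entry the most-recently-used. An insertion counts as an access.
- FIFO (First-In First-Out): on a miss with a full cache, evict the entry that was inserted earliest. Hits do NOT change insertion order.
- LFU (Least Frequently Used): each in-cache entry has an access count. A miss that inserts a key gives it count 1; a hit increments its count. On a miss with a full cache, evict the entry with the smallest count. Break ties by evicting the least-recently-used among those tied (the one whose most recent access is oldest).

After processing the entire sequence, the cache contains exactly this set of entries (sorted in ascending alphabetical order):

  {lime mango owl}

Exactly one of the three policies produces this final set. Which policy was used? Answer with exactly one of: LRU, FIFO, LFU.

Answer: FIFO

Derivation:
Simulating under each policy and comparing final sets:
  LRU: final set = {cow lime owl} -> differs
  FIFO: final set = {lime mango owl} -> MATCHES target
  LFU: final set = {cow lime owl} -> differs
Only FIFO produces the target set.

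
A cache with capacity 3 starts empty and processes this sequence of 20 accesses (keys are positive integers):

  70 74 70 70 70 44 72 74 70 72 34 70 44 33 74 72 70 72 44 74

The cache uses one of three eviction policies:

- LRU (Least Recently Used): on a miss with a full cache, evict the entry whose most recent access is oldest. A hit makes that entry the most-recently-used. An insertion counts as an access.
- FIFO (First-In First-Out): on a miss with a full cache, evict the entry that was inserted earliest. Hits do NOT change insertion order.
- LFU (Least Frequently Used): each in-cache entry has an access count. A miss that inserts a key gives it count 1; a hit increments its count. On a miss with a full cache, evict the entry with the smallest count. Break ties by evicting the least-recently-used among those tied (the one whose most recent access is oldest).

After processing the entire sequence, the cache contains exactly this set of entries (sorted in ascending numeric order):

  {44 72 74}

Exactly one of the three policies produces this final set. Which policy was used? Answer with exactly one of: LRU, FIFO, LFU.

Simulating under each policy and comparing final sets:
  LRU: final set = {44 72 74} -> MATCHES target
  FIFO: final set = {44 70 74} -> differs
  LFU: final set = {70 72 74} -> differs
Only LRU produces the target set.

Answer: LRU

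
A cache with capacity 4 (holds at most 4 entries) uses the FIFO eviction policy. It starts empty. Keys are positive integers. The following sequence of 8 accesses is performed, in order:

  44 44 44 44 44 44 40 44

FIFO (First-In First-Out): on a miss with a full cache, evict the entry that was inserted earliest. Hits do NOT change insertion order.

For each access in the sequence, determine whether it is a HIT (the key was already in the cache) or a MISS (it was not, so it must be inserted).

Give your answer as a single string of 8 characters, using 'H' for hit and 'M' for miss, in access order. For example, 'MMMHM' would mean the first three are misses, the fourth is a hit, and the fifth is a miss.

FIFO simulation (capacity=4):
  1. access 44: MISS. Cache (old->new): [44]
  2. access 44: HIT. Cache (old->new): [44]
  3. access 44: HIT. Cache (old->new): [44]
  4. access 44: HIT. Cache (old->new): [44]
  5. access 44: HIT. Cache (old->new): [44]
  6. access 44: HIT. Cache (old->new): [44]
  7. access 40: MISS. Cache (old->new): [44 40]
  8. access 44: HIT. Cache (old->new): [44 40]
Total: 6 hits, 2 misses, 0 evictions

Answer: MHHHHHMH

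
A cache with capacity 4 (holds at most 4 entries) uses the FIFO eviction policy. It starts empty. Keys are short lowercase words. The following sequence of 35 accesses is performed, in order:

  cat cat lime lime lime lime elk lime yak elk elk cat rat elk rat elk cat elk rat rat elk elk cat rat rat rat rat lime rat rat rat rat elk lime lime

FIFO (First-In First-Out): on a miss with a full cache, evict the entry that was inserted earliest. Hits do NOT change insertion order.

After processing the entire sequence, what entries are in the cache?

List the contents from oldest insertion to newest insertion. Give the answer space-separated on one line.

FIFO simulation (capacity=4):
  1. access cat: MISS. Cache (old->new): [cat]
  2. access cat: HIT. Cache (old->new): [cat]
  3. access lime: MISS. Cache (old->new): [cat lime]
  4. access lime: HIT. Cache (old->new): [cat lime]
  5. access lime: HIT. Cache (old->new): [cat lime]
  6. access lime: HIT. Cache (old->new): [cat lime]
  7. access elk: MISS. Cache (old->new): [cat lime elk]
  8. access lime: HIT. Cache (old->new): [cat lime elk]
  9. access yak: MISS. Cache (old->new): [cat lime elk yak]
  10. access elk: HIT. Cache (old->new): [cat lime elk yak]
  11. access elk: HIT. Cache (old->new): [cat lime elk yak]
  12. access cat: HIT. Cache (old->new): [cat lime elk yak]
  13. access rat: MISS, evict cat. Cache (old->new): [lime elk yak rat]
  14. access elk: HIT. Cache (old->new): [lime elk yak rat]
  15. access rat: HIT. Cache (old->new): [lime elk yak rat]
  16. access elk: HIT. Cache (old->new): [lime elk yak rat]
  17. access cat: MISS, evict lime. Cache (old->new): [elk yak rat cat]
  18. access elk: HIT. Cache (old->new): [elk yak rat cat]
  19. access rat: HIT. Cache (old->new): [elk yak rat cat]
  20. access rat: HIT. Cache (old->new): [elk yak rat cat]
  21. access elk: HIT. Cache (old->new): [elk yak rat cat]
  22. access elk: HIT. Cache (old->new): [elk yak rat cat]
  23. access cat: HIT. Cache (old->new): [elk yak rat cat]
  24. access rat: HIT. Cache (old->new): [elk yak rat cat]
  25. access rat: HIT. Cache (old->new): [elk yak rat cat]
  26. access rat: HIT. Cache (old->new): [elk yak rat cat]
  27. access rat: HIT. Cache (old->new): [elk yak rat cat]
  28. access lime: MISS, evict elk. Cache (old->new): [yak rat cat lime]
  29. access rat: HIT. Cache (old->new): [yak rat cat lime]
  30. access rat: HIT. Cache (old->new): [yak rat cat lime]
  31. access rat: HIT. Cache (old->new): [yak rat cat lime]
  32. access rat: HIT. Cache (old->new): [yak rat cat lime]
  33. access elk: MISS, evict yak. Cache (old->new): [rat cat lime elk]
  34. access lime: HIT. Cache (old->new): [rat cat lime elk]
  35. access lime: HIT. Cache (old->new): [rat cat lime elk]
Total: 27 hits, 8 misses, 4 evictions

Answer: rat cat lime elk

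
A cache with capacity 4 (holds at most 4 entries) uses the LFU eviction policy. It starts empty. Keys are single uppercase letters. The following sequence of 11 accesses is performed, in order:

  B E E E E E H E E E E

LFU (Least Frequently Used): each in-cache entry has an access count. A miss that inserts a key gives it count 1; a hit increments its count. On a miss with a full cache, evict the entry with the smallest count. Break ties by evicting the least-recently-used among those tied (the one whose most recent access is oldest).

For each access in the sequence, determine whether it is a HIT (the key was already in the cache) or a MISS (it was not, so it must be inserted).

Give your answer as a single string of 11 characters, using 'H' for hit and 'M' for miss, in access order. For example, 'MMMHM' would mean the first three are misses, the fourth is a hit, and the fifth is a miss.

Answer: MMHHHHMHHHH

Derivation:
LFU simulation (capacity=4):
  1. access B: MISS. Cache: [B(c=1)]
  2. access E: MISS. Cache: [B(c=1) E(c=1)]
  3. access E: HIT, count now 2. Cache: [B(c=1) E(c=2)]
  4. access E: HIT, count now 3. Cache: [B(c=1) E(c=3)]
  5. access E: HIT, count now 4. Cache: [B(c=1) E(c=4)]
  6. access E: HIT, count now 5. Cache: [B(c=1) E(c=5)]
  7. access H: MISS. Cache: [B(c=1) H(c=1) E(c=5)]
  8. access E: HIT, count now 6. Cache: [B(c=1) H(c=1) E(c=6)]
  9. access E: HIT, count now 7. Cache: [B(c=1) H(c=1) E(c=7)]
  10. access E: HIT, count now 8. Cache: [B(c=1) H(c=1) E(c=8)]
  11. access E: HIT, count now 9. Cache: [B(c=1) H(c=1) E(c=9)]
Total: 8 hits, 3 misses, 0 evictions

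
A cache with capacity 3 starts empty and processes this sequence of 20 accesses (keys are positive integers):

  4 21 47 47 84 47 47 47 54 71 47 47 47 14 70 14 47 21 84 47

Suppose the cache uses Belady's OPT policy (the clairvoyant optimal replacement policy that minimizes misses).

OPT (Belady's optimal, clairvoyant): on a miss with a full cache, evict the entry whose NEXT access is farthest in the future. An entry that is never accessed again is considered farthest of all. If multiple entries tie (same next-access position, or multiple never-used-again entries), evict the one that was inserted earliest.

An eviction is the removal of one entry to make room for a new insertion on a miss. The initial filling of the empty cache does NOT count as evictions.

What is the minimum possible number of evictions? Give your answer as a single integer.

OPT (Belady) simulation (capacity=3):
  1. access 4: MISS. Cache: [4]
  2. access 21: MISS. Cache: [4 21]
  3. access 47: MISS. Cache: [4 21 47]
  4. access 47: HIT. Next use of 47: step 6. Cache: [4 21 47]
  5. access 84: MISS, evict 4 (next use: never). Cache: [21 47 84]
  6. access 47: HIT. Next use of 47: step 7. Cache: [21 47 84]
  7. access 47: HIT. Next use of 47: step 8. Cache: [21 47 84]
  8. access 47: HIT. Next use of 47: step 11. Cache: [21 47 84]
  9. access 54: MISS, evict 84 (next use: step 19). Cache: [21 47 54]
  10. access 71: MISS, evict 54 (next use: never). Cache: [21 47 71]
  11. access 47: HIT. Next use of 47: step 12. Cache: [21 47 71]
  12. access 47: HIT. Next use of 47: step 13. Cache: [21 47 71]
  13. access 47: HIT. Next use of 47: step 17. Cache: [21 47 71]
  14. access 14: MISS, evict 71 (next use: never). Cache: [21 47 14]
  15. access 70: MISS, evict 21 (next use: step 18). Cache: [47 14 70]
  16. access 14: HIT. Next use of 14: never. Cache: [47 14 70]
  17. access 47: HIT. Next use of 47: step 20. Cache: [47 14 70]
  18. access 21: MISS, evict 14 (next use: never). Cache: [47 70 21]
  19. access 84: MISS, evict 70 (next use: never). Cache: [47 21 84]
  20. access 47: HIT. Next use of 47: never. Cache: [47 21 84]
Total: 10 hits, 10 misses, 7 evictions

Answer: 7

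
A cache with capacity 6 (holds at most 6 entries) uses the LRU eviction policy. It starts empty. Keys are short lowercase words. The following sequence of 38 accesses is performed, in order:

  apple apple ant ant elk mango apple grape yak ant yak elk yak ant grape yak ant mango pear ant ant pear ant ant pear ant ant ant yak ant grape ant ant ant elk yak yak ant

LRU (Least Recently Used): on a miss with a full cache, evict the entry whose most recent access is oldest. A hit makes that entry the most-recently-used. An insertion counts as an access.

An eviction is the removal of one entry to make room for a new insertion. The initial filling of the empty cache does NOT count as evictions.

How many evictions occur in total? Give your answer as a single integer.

Answer: 1

Derivation:
LRU simulation (capacity=6):
  1. access apple: MISS. Cache (LRU->MRU): [apple]
  2. access apple: HIT. Cache (LRU->MRU): [apple]
  3. access ant: MISS. Cache (LRU->MRU): [apple ant]
  4. access ant: HIT. Cache (LRU->MRU): [apple ant]
  5. access elk: MISS. Cache (LRU->MRU): [apple ant elk]
  6. access mango: MISS. Cache (LRU->MRU): [apple ant elk mango]
  7. access apple: HIT. Cache (LRU->MRU): [ant elk mango apple]
  8. access grape: MISS. Cache (LRU->MRU): [ant elk mango apple grape]
  9. access yak: MISS. Cache (LRU->MRU): [ant elk mango apple grape yak]
  10. access ant: HIT. Cache (LRU->MRU): [elk mango apple grape yak ant]
  11. access yak: HIT. Cache (LRU->MRU): [elk mango apple grape ant yak]
  12. access elk: HIT. Cache (LRU->MRU): [mango apple grape ant yak elk]
  13. access yak: HIT. Cache (LRU->MRU): [mango apple grape ant elk yak]
  14. access ant: HIT. Cache (LRU->MRU): [mango apple grape elk yak ant]
  15. access grape: HIT. Cache (LRU->MRU): [mango apple elk yak ant grape]
  16. access yak: HIT. Cache (LRU->MRU): [mango apple elk ant grape yak]
  17. access ant: HIT. Cache (LRU->MRU): [mango apple elk grape yak ant]
  18. access mango: HIT. Cache (LRU->MRU): [apple elk grape yak ant mango]
  19. access pear: MISS, evict apple. Cache (LRU->MRU): [elk grape yak ant mango pear]
  20. access ant: HIT. Cache (LRU->MRU): [elk grape yak mango pear ant]
  21. access ant: HIT. Cache (LRU->MRU): [elk grape yak mango pear ant]
  22. access pear: HIT. Cache (LRU->MRU): [elk grape yak mango ant pear]
  23. access ant: HIT. Cache (LRU->MRU): [elk grape yak mango pear ant]
  24. access ant: HIT. Cache (LRU->MRU): [elk grape yak mango pear ant]
  25. access pear: HIT. Cache (LRU->MRU): [elk grape yak mango ant pear]
  26. access ant: HIT. Cache (LRU->MRU): [elk grape yak mango pear ant]
  27. access ant: HIT. Cache (LRU->MRU): [elk grape yak mango pear ant]
  28. access ant: HIT. Cache (LRU->MRU): [elk grape yak mango pear ant]
  29. access yak: HIT. Cache (LRU->MRU): [elk grape mango pear ant yak]
  30. access ant: HIT. Cache (LRU->MRU): [elk grape mango pear yak ant]
  31. access grape: HIT. Cache (LRU->MRU): [elk mango pear yak ant grape]
  32. access ant: HIT. Cache (LRU->MRU): [elk mango pear yak grape ant]
  33. access ant: HIT. Cache (LRU->MRU): [elk mango pear yak grape ant]
  34. access ant: HIT. Cache (LRU->MRU): [elk mango pear yak grape ant]
  35. access elk: HIT. Cache (LRU->MRU): [mango pear yak grape ant elk]
  36. access yak: HIT. Cache (LRU->MRU): [mango pear grape ant elk yak]
  37. access yak: HIT. Cache (LRU->MRU): [mango pear grape ant elk yak]
  38. access ant: HIT. Cache (LRU->MRU): [mango pear grape elk yak ant]
Total: 31 hits, 7 misses, 1 evictions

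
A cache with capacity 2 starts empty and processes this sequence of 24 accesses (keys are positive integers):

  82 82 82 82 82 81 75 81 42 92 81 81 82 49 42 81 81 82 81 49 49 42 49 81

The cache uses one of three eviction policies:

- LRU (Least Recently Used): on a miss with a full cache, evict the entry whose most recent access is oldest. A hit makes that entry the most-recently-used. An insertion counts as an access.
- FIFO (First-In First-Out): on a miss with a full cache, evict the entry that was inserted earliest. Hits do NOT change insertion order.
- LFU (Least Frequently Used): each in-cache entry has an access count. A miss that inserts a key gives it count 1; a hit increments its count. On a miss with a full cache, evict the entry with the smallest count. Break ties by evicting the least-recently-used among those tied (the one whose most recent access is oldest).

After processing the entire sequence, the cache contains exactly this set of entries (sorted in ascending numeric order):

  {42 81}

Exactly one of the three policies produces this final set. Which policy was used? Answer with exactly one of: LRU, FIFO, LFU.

Simulating under each policy and comparing final sets:
  LRU: final set = {49 81} -> differs
  FIFO: final set = {42 81} -> MATCHES target
  LFU: final set = {81 82} -> differs
Only FIFO produces the target set.

Answer: FIFO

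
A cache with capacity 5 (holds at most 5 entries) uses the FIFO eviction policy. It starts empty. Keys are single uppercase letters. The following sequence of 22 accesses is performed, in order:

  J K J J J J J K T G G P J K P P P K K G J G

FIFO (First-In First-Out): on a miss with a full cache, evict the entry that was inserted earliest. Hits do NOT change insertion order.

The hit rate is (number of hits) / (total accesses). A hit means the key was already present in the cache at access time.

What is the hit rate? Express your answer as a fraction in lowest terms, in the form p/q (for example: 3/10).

Answer: 17/22

Derivation:
FIFO simulation (capacity=5):
  1. access J: MISS. Cache (old->new): [J]
  2. access K: MISS. Cache (old->new): [J K]
  3. access J: HIT. Cache (old->new): [J K]
  4. access J: HIT. Cache (old->new): [J K]
  5. access J: HIT. Cache (old->new): [J K]
  6. access J: HIT. Cache (old->new): [J K]
  7. access J: HIT. Cache (old->new): [J K]
  8. access K: HIT. Cache (old->new): [J K]
  9. access T: MISS. Cache (old->new): [J K T]
  10. access G: MISS. Cache (old->new): [J K T G]
  11. access G: HIT. Cache (old->new): [J K T G]
  12. access P: MISS. Cache (old->new): [J K T G P]
  13. access J: HIT. Cache (old->new): [J K T G P]
  14. access K: HIT. Cache (old->new): [J K T G P]
  15. access P: HIT. Cache (old->new): [J K T G P]
  16. access P: HIT. Cache (old->new): [J K T G P]
  17. access P: HIT. Cache (old->new): [J K T G P]
  18. access K: HIT. Cache (old->new): [J K T G P]
  19. access K: HIT. Cache (old->new): [J K T G P]
  20. access G: HIT. Cache (old->new): [J K T G P]
  21. access J: HIT. Cache (old->new): [J K T G P]
  22. access G: HIT. Cache (old->new): [J K T G P]
Total: 17 hits, 5 misses, 0 evictions

Hit rate = 17/22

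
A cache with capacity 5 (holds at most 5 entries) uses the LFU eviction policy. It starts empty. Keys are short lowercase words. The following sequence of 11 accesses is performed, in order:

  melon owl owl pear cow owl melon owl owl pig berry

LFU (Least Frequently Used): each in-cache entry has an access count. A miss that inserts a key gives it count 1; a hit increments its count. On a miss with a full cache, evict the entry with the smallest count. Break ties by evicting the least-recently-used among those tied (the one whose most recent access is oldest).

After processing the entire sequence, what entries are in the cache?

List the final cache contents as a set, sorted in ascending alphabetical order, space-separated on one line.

LFU simulation (capacity=5):
  1. access melon: MISS. Cache: [melon(c=1)]
  2. access owl: MISS. Cache: [melon(c=1) owl(c=1)]
  3. access owl: HIT, count now 2. Cache: [melon(c=1) owl(c=2)]
  4. access pear: MISS. Cache: [melon(c=1) pear(c=1) owl(c=2)]
  5. access cow: MISS. Cache: [melon(c=1) pear(c=1) cow(c=1) owl(c=2)]
  6. access owl: HIT, count now 3. Cache: [melon(c=1) pear(c=1) cow(c=1) owl(c=3)]
  7. access melon: HIT, count now 2. Cache: [pear(c=1) cow(c=1) melon(c=2) owl(c=3)]
  8. access owl: HIT, count now 4. Cache: [pear(c=1) cow(c=1) melon(c=2) owl(c=4)]
  9. access owl: HIT, count now 5. Cache: [pear(c=1) cow(c=1) melon(c=2) owl(c=5)]
  10. access pig: MISS. Cache: [pear(c=1) cow(c=1) pig(c=1) melon(c=2) owl(c=5)]
  11. access berry: MISS, evict pear(c=1). Cache: [cow(c=1) pig(c=1) berry(c=1) melon(c=2) owl(c=5)]
Total: 5 hits, 6 misses, 1 evictions

Answer: berry cow melon owl pig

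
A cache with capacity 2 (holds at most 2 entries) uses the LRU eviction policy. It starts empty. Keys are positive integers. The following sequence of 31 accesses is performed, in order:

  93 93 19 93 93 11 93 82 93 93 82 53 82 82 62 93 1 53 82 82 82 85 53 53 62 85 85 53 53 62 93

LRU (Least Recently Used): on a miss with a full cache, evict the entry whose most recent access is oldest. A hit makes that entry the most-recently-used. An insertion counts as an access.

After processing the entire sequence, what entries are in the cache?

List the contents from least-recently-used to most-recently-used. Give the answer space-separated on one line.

Answer: 62 93

Derivation:
LRU simulation (capacity=2):
  1. access 93: MISS. Cache (LRU->MRU): [93]
  2. access 93: HIT. Cache (LRU->MRU): [93]
  3. access 19: MISS. Cache (LRU->MRU): [93 19]
  4. access 93: HIT. Cache (LRU->MRU): [19 93]
  5. access 93: HIT. Cache (LRU->MRU): [19 93]
  6. access 11: MISS, evict 19. Cache (LRU->MRU): [93 11]
  7. access 93: HIT. Cache (LRU->MRU): [11 93]
  8. access 82: MISS, evict 11. Cache (LRU->MRU): [93 82]
  9. access 93: HIT. Cache (LRU->MRU): [82 93]
  10. access 93: HIT. Cache (LRU->MRU): [82 93]
  11. access 82: HIT. Cache (LRU->MRU): [93 82]
  12. access 53: MISS, evict 93. Cache (LRU->MRU): [82 53]
  13. access 82: HIT. Cache (LRU->MRU): [53 82]
  14. access 82: HIT. Cache (LRU->MRU): [53 82]
  15. access 62: MISS, evict 53. Cache (LRU->MRU): [82 62]
  16. access 93: MISS, evict 82. Cache (LRU->MRU): [62 93]
  17. access 1: MISS, evict 62. Cache (LRU->MRU): [93 1]
  18. access 53: MISS, evict 93. Cache (LRU->MRU): [1 53]
  19. access 82: MISS, evict 1. Cache (LRU->MRU): [53 82]
  20. access 82: HIT. Cache (LRU->MRU): [53 82]
  21. access 82: HIT. Cache (LRU->MRU): [53 82]
  22. access 85: MISS, evict 53. Cache (LRU->MRU): [82 85]
  23. access 53: MISS, evict 82. Cache (LRU->MRU): [85 53]
  24. access 53: HIT. Cache (LRU->MRU): [85 53]
  25. access 62: MISS, evict 85. Cache (LRU->MRU): [53 62]
  26. access 85: MISS, evict 53. Cache (LRU->MRU): [62 85]
  27. access 85: HIT. Cache (LRU->MRU): [62 85]
  28. access 53: MISS, evict 62. Cache (LRU->MRU): [85 53]
  29. access 53: HIT. Cache (LRU->MRU): [85 53]
  30. access 62: MISS, evict 85. Cache (LRU->MRU): [53 62]
  31. access 93: MISS, evict 53. Cache (LRU->MRU): [62 93]
Total: 14 hits, 17 misses, 15 evictions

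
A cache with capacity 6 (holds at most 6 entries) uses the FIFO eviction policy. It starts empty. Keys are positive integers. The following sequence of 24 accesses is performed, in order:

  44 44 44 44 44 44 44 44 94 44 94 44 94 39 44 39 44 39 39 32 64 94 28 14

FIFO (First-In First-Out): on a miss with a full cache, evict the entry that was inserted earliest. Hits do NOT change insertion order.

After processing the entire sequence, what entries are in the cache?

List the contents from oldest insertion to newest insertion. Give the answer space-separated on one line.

Answer: 94 39 32 64 28 14

Derivation:
FIFO simulation (capacity=6):
  1. access 44: MISS. Cache (old->new): [44]
  2. access 44: HIT. Cache (old->new): [44]
  3. access 44: HIT. Cache (old->new): [44]
  4. access 44: HIT. Cache (old->new): [44]
  5. access 44: HIT. Cache (old->new): [44]
  6. access 44: HIT. Cache (old->new): [44]
  7. access 44: HIT. Cache (old->new): [44]
  8. access 44: HIT. Cache (old->new): [44]
  9. access 94: MISS. Cache (old->new): [44 94]
  10. access 44: HIT. Cache (old->new): [44 94]
  11. access 94: HIT. Cache (old->new): [44 94]
  12. access 44: HIT. Cache (old->new): [44 94]
  13. access 94: HIT. Cache (old->new): [44 94]
  14. access 39: MISS. Cache (old->new): [44 94 39]
  15. access 44: HIT. Cache (old->new): [44 94 39]
  16. access 39: HIT. Cache (old->new): [44 94 39]
  17. access 44: HIT. Cache (old->new): [44 94 39]
  18. access 39: HIT. Cache (old->new): [44 94 39]
  19. access 39: HIT. Cache (old->new): [44 94 39]
  20. access 32: MISS. Cache (old->new): [44 94 39 32]
  21. access 64: MISS. Cache (old->new): [44 94 39 32 64]
  22. access 94: HIT. Cache (old->new): [44 94 39 32 64]
  23. access 28: MISS. Cache (old->new): [44 94 39 32 64 28]
  24. access 14: MISS, evict 44. Cache (old->new): [94 39 32 64 28 14]
Total: 17 hits, 7 misses, 1 evictions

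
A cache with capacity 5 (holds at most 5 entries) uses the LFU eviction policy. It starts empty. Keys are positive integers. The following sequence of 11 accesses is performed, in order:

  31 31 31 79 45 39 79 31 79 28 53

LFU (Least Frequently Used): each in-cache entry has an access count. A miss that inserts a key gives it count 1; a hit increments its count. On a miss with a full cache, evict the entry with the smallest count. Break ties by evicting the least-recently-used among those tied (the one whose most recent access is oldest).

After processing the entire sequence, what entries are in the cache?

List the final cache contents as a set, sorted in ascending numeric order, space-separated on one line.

LFU simulation (capacity=5):
  1. access 31: MISS. Cache: [31(c=1)]
  2. access 31: HIT, count now 2. Cache: [31(c=2)]
  3. access 31: HIT, count now 3. Cache: [31(c=3)]
  4. access 79: MISS. Cache: [79(c=1) 31(c=3)]
  5. access 45: MISS. Cache: [79(c=1) 45(c=1) 31(c=3)]
  6. access 39: MISS. Cache: [79(c=1) 45(c=1) 39(c=1) 31(c=3)]
  7. access 79: HIT, count now 2. Cache: [45(c=1) 39(c=1) 79(c=2) 31(c=3)]
  8. access 31: HIT, count now 4. Cache: [45(c=1) 39(c=1) 79(c=2) 31(c=4)]
  9. access 79: HIT, count now 3. Cache: [45(c=1) 39(c=1) 79(c=3) 31(c=4)]
  10. access 28: MISS. Cache: [45(c=1) 39(c=1) 28(c=1) 79(c=3) 31(c=4)]
  11. access 53: MISS, evict 45(c=1). Cache: [39(c=1) 28(c=1) 53(c=1) 79(c=3) 31(c=4)]
Total: 5 hits, 6 misses, 1 evictions

Answer: 28 31 39 53 79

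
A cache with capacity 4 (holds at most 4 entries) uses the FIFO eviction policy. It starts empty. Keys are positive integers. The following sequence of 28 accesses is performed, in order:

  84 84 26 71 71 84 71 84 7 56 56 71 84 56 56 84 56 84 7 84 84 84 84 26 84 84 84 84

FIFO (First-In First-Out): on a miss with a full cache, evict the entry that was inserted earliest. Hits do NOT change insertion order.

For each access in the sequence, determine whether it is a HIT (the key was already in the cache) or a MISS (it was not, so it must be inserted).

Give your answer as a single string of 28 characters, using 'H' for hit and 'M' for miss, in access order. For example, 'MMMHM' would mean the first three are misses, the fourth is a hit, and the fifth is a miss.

Answer: MHMMHHHHMMHHMHHHHHHHHHHMHHHH

Derivation:
FIFO simulation (capacity=4):
  1. access 84: MISS. Cache (old->new): [84]
  2. access 84: HIT. Cache (old->new): [84]
  3. access 26: MISS. Cache (old->new): [84 26]
  4. access 71: MISS. Cache (old->new): [84 26 71]
  5. access 71: HIT. Cache (old->new): [84 26 71]
  6. access 84: HIT. Cache (old->new): [84 26 71]
  7. access 71: HIT. Cache (old->new): [84 26 71]
  8. access 84: HIT. Cache (old->new): [84 26 71]
  9. access 7: MISS. Cache (old->new): [84 26 71 7]
  10. access 56: MISS, evict 84. Cache (old->new): [26 71 7 56]
  11. access 56: HIT. Cache (old->new): [26 71 7 56]
  12. access 71: HIT. Cache (old->new): [26 71 7 56]
  13. access 84: MISS, evict 26. Cache (old->new): [71 7 56 84]
  14. access 56: HIT. Cache (old->new): [71 7 56 84]
  15. access 56: HIT. Cache (old->new): [71 7 56 84]
  16. access 84: HIT. Cache (old->new): [71 7 56 84]
  17. access 56: HIT. Cache (old->new): [71 7 56 84]
  18. access 84: HIT. Cache (old->new): [71 7 56 84]
  19. access 7: HIT. Cache (old->new): [71 7 56 84]
  20. access 84: HIT. Cache (old->new): [71 7 56 84]
  21. access 84: HIT. Cache (old->new): [71 7 56 84]
  22. access 84: HIT. Cache (old->new): [71 7 56 84]
  23. access 84: HIT. Cache (old->new): [71 7 56 84]
  24. access 26: MISS, evict 71. Cache (old->new): [7 56 84 26]
  25. access 84: HIT. Cache (old->new): [7 56 84 26]
  26. access 84: HIT. Cache (old->new): [7 56 84 26]
  27. access 84: HIT. Cache (old->new): [7 56 84 26]
  28. access 84: HIT. Cache (old->new): [7 56 84 26]
Total: 21 hits, 7 misses, 3 evictions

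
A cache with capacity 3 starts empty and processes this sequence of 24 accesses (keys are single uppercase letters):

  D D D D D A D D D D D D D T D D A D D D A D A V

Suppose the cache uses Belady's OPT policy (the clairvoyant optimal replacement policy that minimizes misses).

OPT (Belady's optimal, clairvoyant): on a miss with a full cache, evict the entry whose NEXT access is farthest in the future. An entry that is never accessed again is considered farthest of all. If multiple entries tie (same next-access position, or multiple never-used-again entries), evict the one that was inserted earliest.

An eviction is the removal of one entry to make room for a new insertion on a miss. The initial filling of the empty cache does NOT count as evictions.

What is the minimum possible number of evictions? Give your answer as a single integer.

OPT (Belady) simulation (capacity=3):
  1. access D: MISS. Cache: [D]
  2. access D: HIT. Next use of D: step 3. Cache: [D]
  3. access D: HIT. Next use of D: step 4. Cache: [D]
  4. access D: HIT. Next use of D: step 5. Cache: [D]
  5. access D: HIT. Next use of D: step 7. Cache: [D]
  6. access A: MISS. Cache: [D A]
  7. access D: HIT. Next use of D: step 8. Cache: [D A]
  8. access D: HIT. Next use of D: step 9. Cache: [D A]
  9. access D: HIT. Next use of D: step 10. Cache: [D A]
  10. access D: HIT. Next use of D: step 11. Cache: [D A]
  11. access D: HIT. Next use of D: step 12. Cache: [D A]
  12. access D: HIT. Next use of D: step 13. Cache: [D A]
  13. access D: HIT. Next use of D: step 15. Cache: [D A]
  14. access T: MISS. Cache: [D A T]
  15. access D: HIT. Next use of D: step 16. Cache: [D A T]
  16. access D: HIT. Next use of D: step 18. Cache: [D A T]
  17. access A: HIT. Next use of A: step 21. Cache: [D A T]
  18. access D: HIT. Next use of D: step 19. Cache: [D A T]
  19. access D: HIT. Next use of D: step 20. Cache: [D A T]
  20. access D: HIT. Next use of D: step 22. Cache: [D A T]
  21. access A: HIT. Next use of A: step 23. Cache: [D A T]
  22. access D: HIT. Next use of D: never. Cache: [D A T]
  23. access A: HIT. Next use of A: never. Cache: [D A T]
  24. access V: MISS, evict D (next use: never). Cache: [A T V]
Total: 20 hits, 4 misses, 1 evictions

Answer: 1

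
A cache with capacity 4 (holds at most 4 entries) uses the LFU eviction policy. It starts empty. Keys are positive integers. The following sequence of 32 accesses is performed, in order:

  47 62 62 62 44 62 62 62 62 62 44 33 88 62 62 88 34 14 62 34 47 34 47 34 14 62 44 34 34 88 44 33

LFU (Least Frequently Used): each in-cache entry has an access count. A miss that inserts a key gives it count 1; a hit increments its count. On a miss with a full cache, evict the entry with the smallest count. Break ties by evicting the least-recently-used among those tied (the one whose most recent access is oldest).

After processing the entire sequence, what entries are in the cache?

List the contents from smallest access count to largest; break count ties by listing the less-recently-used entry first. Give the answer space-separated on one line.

LFU simulation (capacity=4):
  1. access 47: MISS. Cache: [47(c=1)]
  2. access 62: MISS. Cache: [47(c=1) 62(c=1)]
  3. access 62: HIT, count now 2. Cache: [47(c=1) 62(c=2)]
  4. access 62: HIT, count now 3. Cache: [47(c=1) 62(c=3)]
  5. access 44: MISS. Cache: [47(c=1) 44(c=1) 62(c=3)]
  6. access 62: HIT, count now 4. Cache: [47(c=1) 44(c=1) 62(c=4)]
  7. access 62: HIT, count now 5. Cache: [47(c=1) 44(c=1) 62(c=5)]
  8. access 62: HIT, count now 6. Cache: [47(c=1) 44(c=1) 62(c=6)]
  9. access 62: HIT, count now 7. Cache: [47(c=1) 44(c=1) 62(c=7)]
  10. access 62: HIT, count now 8. Cache: [47(c=1) 44(c=1) 62(c=8)]
  11. access 44: HIT, count now 2. Cache: [47(c=1) 44(c=2) 62(c=8)]
  12. access 33: MISS. Cache: [47(c=1) 33(c=1) 44(c=2) 62(c=8)]
  13. access 88: MISS, evict 47(c=1). Cache: [33(c=1) 88(c=1) 44(c=2) 62(c=8)]
  14. access 62: HIT, count now 9. Cache: [33(c=1) 88(c=1) 44(c=2) 62(c=9)]
  15. access 62: HIT, count now 10. Cache: [33(c=1) 88(c=1) 44(c=2) 62(c=10)]
  16. access 88: HIT, count now 2. Cache: [33(c=1) 44(c=2) 88(c=2) 62(c=10)]
  17. access 34: MISS, evict 33(c=1). Cache: [34(c=1) 44(c=2) 88(c=2) 62(c=10)]
  18. access 14: MISS, evict 34(c=1). Cache: [14(c=1) 44(c=2) 88(c=2) 62(c=10)]
  19. access 62: HIT, count now 11. Cache: [14(c=1) 44(c=2) 88(c=2) 62(c=11)]
  20. access 34: MISS, evict 14(c=1). Cache: [34(c=1) 44(c=2) 88(c=2) 62(c=11)]
  21. access 47: MISS, evict 34(c=1). Cache: [47(c=1) 44(c=2) 88(c=2) 62(c=11)]
  22. access 34: MISS, evict 47(c=1). Cache: [34(c=1) 44(c=2) 88(c=2) 62(c=11)]
  23. access 47: MISS, evict 34(c=1). Cache: [47(c=1) 44(c=2) 88(c=2) 62(c=11)]
  24. access 34: MISS, evict 47(c=1). Cache: [34(c=1) 44(c=2) 88(c=2) 62(c=11)]
  25. access 14: MISS, evict 34(c=1). Cache: [14(c=1) 44(c=2) 88(c=2) 62(c=11)]
  26. access 62: HIT, count now 12. Cache: [14(c=1) 44(c=2) 88(c=2) 62(c=12)]
  27. access 44: HIT, count now 3. Cache: [14(c=1) 88(c=2) 44(c=3) 62(c=12)]
  28. access 34: MISS, evict 14(c=1). Cache: [34(c=1) 88(c=2) 44(c=3) 62(c=12)]
  29. access 34: HIT, count now 2. Cache: [88(c=2) 34(c=2) 44(c=3) 62(c=12)]
  30. access 88: HIT, count now 3. Cache: [34(c=2) 44(c=3) 88(c=3) 62(c=12)]
  31. access 44: HIT, count now 4. Cache: [34(c=2) 88(c=3) 44(c=4) 62(c=12)]
  32. access 33: MISS, evict 34(c=2). Cache: [33(c=1) 88(c=3) 44(c=4) 62(c=12)]
Total: 17 hits, 15 misses, 11 evictions

Answer: 33 88 44 62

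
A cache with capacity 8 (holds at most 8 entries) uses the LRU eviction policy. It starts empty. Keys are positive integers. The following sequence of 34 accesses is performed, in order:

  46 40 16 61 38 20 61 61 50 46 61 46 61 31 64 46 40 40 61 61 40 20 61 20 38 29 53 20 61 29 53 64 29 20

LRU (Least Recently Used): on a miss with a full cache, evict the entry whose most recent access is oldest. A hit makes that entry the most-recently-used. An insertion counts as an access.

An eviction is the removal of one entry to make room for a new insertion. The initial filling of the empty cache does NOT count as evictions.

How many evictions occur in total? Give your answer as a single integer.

LRU simulation (capacity=8):
  1. access 46: MISS. Cache (LRU->MRU): [46]
  2. access 40: MISS. Cache (LRU->MRU): [46 40]
  3. access 16: MISS. Cache (LRU->MRU): [46 40 16]
  4. access 61: MISS. Cache (LRU->MRU): [46 40 16 61]
  5. access 38: MISS. Cache (LRU->MRU): [46 40 16 61 38]
  6. access 20: MISS. Cache (LRU->MRU): [46 40 16 61 38 20]
  7. access 61: HIT. Cache (LRU->MRU): [46 40 16 38 20 61]
  8. access 61: HIT. Cache (LRU->MRU): [46 40 16 38 20 61]
  9. access 50: MISS. Cache (LRU->MRU): [46 40 16 38 20 61 50]
  10. access 46: HIT. Cache (LRU->MRU): [40 16 38 20 61 50 46]
  11. access 61: HIT. Cache (LRU->MRU): [40 16 38 20 50 46 61]
  12. access 46: HIT. Cache (LRU->MRU): [40 16 38 20 50 61 46]
  13. access 61: HIT. Cache (LRU->MRU): [40 16 38 20 50 46 61]
  14. access 31: MISS. Cache (LRU->MRU): [40 16 38 20 50 46 61 31]
  15. access 64: MISS, evict 40. Cache (LRU->MRU): [16 38 20 50 46 61 31 64]
  16. access 46: HIT. Cache (LRU->MRU): [16 38 20 50 61 31 64 46]
  17. access 40: MISS, evict 16. Cache (LRU->MRU): [38 20 50 61 31 64 46 40]
  18. access 40: HIT. Cache (LRU->MRU): [38 20 50 61 31 64 46 40]
  19. access 61: HIT. Cache (LRU->MRU): [38 20 50 31 64 46 40 61]
  20. access 61: HIT. Cache (LRU->MRU): [38 20 50 31 64 46 40 61]
  21. access 40: HIT. Cache (LRU->MRU): [38 20 50 31 64 46 61 40]
  22. access 20: HIT. Cache (LRU->MRU): [38 50 31 64 46 61 40 20]
  23. access 61: HIT. Cache (LRU->MRU): [38 50 31 64 46 40 20 61]
  24. access 20: HIT. Cache (LRU->MRU): [38 50 31 64 46 40 61 20]
  25. access 38: HIT. Cache (LRU->MRU): [50 31 64 46 40 61 20 38]
  26. access 29: MISS, evict 50. Cache (LRU->MRU): [31 64 46 40 61 20 38 29]
  27. access 53: MISS, evict 31. Cache (LRU->MRU): [64 46 40 61 20 38 29 53]
  28. access 20: HIT. Cache (LRU->MRU): [64 46 40 61 38 29 53 20]
  29. access 61: HIT. Cache (LRU->MRU): [64 46 40 38 29 53 20 61]
  30. access 29: HIT. Cache (LRU->MRU): [64 46 40 38 53 20 61 29]
  31. access 53: HIT. Cache (LRU->MRU): [64 46 40 38 20 61 29 53]
  32. access 64: HIT. Cache (LRU->MRU): [46 40 38 20 61 29 53 64]
  33. access 29: HIT. Cache (LRU->MRU): [46 40 38 20 61 53 64 29]
  34. access 20: HIT. Cache (LRU->MRU): [46 40 38 61 53 64 29 20]
Total: 22 hits, 12 misses, 4 evictions

Answer: 4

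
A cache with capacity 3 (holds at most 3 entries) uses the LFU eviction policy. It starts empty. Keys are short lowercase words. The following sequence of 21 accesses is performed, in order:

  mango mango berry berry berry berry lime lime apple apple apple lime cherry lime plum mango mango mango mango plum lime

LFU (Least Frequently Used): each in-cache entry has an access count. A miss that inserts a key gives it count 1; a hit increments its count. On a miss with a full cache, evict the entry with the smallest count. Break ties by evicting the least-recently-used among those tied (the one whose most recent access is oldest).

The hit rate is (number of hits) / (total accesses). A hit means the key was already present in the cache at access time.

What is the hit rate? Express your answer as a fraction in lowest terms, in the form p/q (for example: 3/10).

Answer: 13/21

Derivation:
LFU simulation (capacity=3):
  1. access mango: MISS. Cache: [mango(c=1)]
  2. access mango: HIT, count now 2. Cache: [mango(c=2)]
  3. access berry: MISS. Cache: [berry(c=1) mango(c=2)]
  4. access berry: HIT, count now 2. Cache: [mango(c=2) berry(c=2)]
  5. access berry: HIT, count now 3. Cache: [mango(c=2) berry(c=3)]
  6. access berry: HIT, count now 4. Cache: [mango(c=2) berry(c=4)]
  7. access lime: MISS. Cache: [lime(c=1) mango(c=2) berry(c=4)]
  8. access lime: HIT, count now 2. Cache: [mango(c=2) lime(c=2) berry(c=4)]
  9. access apple: MISS, evict mango(c=2). Cache: [apple(c=1) lime(c=2) berry(c=4)]
  10. access apple: HIT, count now 2. Cache: [lime(c=2) apple(c=2) berry(c=4)]
  11. access apple: HIT, count now 3. Cache: [lime(c=2) apple(c=3) berry(c=4)]
  12. access lime: HIT, count now 3. Cache: [apple(c=3) lime(c=3) berry(c=4)]
  13. access cherry: MISS, evict apple(c=3). Cache: [cherry(c=1) lime(c=3) berry(c=4)]
  14. access lime: HIT, count now 4. Cache: [cherry(c=1) berry(c=4) lime(c=4)]
  15. access plum: MISS, evict cherry(c=1). Cache: [plum(c=1) berry(c=4) lime(c=4)]
  16. access mango: MISS, evict plum(c=1). Cache: [mango(c=1) berry(c=4) lime(c=4)]
  17. access mango: HIT, count now 2. Cache: [mango(c=2) berry(c=4) lime(c=4)]
  18. access mango: HIT, count now 3. Cache: [mango(c=3) berry(c=4) lime(c=4)]
  19. access mango: HIT, count now 4. Cache: [berry(c=4) lime(c=4) mango(c=4)]
  20. access plum: MISS, evict berry(c=4). Cache: [plum(c=1) lime(c=4) mango(c=4)]
  21. access lime: HIT, count now 5. Cache: [plum(c=1) mango(c=4) lime(c=5)]
Total: 13 hits, 8 misses, 5 evictions

Hit rate = 13/21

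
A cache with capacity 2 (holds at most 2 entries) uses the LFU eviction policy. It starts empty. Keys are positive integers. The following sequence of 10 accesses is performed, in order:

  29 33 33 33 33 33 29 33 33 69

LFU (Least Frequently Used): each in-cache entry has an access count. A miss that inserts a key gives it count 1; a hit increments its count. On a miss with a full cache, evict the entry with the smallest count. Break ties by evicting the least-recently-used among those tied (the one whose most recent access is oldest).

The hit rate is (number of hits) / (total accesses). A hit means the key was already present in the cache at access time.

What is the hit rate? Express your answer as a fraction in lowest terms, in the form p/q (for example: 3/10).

LFU simulation (capacity=2):
  1. access 29: MISS. Cache: [29(c=1)]
  2. access 33: MISS. Cache: [29(c=1) 33(c=1)]
  3. access 33: HIT, count now 2. Cache: [29(c=1) 33(c=2)]
  4. access 33: HIT, count now 3. Cache: [29(c=1) 33(c=3)]
  5. access 33: HIT, count now 4. Cache: [29(c=1) 33(c=4)]
  6. access 33: HIT, count now 5. Cache: [29(c=1) 33(c=5)]
  7. access 29: HIT, count now 2. Cache: [29(c=2) 33(c=5)]
  8. access 33: HIT, count now 6. Cache: [29(c=2) 33(c=6)]
  9. access 33: HIT, count now 7. Cache: [29(c=2) 33(c=7)]
  10. access 69: MISS, evict 29(c=2). Cache: [69(c=1) 33(c=7)]
Total: 7 hits, 3 misses, 1 evictions

Hit rate = 7/10

Answer: 7/10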